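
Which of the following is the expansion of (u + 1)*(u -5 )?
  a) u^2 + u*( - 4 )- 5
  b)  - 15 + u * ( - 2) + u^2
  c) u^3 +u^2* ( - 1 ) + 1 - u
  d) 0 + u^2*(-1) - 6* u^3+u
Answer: a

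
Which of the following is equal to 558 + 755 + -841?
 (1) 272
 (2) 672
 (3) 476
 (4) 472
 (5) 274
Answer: 4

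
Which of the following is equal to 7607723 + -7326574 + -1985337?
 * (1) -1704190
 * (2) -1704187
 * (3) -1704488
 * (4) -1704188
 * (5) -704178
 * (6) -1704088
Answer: 4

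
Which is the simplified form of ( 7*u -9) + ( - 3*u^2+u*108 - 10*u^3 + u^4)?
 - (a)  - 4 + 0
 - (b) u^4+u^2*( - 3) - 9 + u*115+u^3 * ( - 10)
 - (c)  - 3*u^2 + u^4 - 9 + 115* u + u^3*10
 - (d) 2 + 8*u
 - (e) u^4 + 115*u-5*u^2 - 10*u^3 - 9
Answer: b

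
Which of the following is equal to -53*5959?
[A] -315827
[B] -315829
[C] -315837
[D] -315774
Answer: A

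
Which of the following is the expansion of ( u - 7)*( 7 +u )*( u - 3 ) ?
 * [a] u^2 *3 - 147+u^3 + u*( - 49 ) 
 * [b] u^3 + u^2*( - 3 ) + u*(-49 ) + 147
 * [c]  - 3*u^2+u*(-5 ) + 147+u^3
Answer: b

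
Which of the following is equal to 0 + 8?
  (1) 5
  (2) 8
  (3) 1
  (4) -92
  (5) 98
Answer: 2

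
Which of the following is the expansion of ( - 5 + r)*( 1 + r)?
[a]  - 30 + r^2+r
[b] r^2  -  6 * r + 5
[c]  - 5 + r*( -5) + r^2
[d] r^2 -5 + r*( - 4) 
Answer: d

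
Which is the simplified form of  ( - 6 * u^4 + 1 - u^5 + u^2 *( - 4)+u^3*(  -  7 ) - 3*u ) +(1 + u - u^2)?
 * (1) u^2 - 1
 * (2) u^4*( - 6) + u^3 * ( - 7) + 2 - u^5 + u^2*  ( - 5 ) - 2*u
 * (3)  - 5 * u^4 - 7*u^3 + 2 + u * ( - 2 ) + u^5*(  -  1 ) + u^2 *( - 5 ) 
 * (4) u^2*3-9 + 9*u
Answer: 2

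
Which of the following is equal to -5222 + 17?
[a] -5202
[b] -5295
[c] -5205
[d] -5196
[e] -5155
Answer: c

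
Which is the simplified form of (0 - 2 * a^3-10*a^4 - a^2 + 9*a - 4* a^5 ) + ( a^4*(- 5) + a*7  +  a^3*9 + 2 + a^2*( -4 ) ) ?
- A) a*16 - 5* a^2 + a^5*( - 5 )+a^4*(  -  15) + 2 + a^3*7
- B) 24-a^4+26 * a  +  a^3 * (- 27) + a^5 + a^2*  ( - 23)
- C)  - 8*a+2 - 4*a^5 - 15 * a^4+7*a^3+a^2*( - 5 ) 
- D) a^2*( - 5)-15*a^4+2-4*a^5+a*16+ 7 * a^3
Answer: D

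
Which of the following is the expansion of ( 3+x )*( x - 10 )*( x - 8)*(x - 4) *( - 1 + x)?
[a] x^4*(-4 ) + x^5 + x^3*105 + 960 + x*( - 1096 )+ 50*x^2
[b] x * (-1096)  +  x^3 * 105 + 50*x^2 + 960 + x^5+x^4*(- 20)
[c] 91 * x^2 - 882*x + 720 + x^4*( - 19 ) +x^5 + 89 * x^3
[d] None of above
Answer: b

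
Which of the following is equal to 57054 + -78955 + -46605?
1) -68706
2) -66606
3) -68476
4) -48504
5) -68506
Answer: 5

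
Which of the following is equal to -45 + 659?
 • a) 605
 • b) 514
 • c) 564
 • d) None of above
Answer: d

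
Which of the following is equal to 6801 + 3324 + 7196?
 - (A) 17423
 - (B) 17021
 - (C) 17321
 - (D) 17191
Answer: C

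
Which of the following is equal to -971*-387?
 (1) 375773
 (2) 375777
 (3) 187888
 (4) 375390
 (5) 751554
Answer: 2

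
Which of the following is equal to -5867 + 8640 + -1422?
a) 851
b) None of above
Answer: b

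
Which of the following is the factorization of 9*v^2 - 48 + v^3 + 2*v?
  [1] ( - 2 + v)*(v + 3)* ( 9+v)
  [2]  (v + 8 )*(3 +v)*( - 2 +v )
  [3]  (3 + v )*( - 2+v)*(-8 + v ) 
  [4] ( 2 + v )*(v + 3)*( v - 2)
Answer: 2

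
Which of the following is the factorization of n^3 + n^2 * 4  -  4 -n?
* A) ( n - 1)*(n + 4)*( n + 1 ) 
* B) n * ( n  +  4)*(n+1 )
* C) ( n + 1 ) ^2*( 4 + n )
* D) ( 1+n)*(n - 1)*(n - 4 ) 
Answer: A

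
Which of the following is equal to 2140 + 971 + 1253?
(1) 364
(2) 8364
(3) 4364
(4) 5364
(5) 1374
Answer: 3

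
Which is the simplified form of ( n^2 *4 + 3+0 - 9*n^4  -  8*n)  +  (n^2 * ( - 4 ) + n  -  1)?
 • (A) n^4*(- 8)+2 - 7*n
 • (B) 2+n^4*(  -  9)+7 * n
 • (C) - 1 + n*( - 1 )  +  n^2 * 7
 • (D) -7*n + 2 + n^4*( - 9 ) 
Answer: D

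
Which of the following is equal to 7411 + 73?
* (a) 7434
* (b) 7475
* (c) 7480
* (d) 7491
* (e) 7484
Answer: e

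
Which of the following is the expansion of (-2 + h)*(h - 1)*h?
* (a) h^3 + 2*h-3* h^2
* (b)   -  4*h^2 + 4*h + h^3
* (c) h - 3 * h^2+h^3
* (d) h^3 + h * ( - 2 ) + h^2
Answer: a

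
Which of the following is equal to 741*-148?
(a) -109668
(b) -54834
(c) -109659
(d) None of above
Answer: a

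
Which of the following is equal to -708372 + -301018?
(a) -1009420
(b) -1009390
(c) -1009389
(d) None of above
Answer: b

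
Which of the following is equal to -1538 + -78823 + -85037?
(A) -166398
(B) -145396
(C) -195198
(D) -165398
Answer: D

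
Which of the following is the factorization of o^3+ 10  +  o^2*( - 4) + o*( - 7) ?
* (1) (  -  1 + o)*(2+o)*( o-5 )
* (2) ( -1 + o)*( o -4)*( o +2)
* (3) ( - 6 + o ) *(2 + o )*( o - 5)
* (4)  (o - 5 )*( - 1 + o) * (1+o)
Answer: 1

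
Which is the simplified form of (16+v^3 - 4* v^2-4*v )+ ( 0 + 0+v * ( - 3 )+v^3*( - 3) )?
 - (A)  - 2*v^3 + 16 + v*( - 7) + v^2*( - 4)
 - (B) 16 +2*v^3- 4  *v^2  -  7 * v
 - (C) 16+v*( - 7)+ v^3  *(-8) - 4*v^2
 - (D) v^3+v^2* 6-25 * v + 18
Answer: A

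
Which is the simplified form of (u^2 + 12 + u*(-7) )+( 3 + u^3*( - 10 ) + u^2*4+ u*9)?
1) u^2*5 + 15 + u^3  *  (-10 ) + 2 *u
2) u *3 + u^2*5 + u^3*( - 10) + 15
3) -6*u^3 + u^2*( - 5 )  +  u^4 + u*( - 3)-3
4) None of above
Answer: 1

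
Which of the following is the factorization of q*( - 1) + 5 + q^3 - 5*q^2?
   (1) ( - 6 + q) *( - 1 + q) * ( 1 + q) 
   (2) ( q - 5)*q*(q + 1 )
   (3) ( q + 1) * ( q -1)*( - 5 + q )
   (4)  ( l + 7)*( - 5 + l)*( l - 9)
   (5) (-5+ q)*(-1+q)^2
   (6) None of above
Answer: 3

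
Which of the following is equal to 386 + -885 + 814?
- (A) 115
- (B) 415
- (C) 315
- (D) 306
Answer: C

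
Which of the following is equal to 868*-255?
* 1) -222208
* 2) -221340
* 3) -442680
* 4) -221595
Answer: 2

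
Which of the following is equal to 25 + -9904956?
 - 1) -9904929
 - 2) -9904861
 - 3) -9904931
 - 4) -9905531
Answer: 3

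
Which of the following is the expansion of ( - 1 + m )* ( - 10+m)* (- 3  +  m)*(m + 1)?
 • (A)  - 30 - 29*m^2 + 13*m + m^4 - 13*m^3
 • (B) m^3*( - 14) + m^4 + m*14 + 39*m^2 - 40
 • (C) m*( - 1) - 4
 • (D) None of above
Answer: D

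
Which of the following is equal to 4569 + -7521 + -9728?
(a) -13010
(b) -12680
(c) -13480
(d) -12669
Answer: b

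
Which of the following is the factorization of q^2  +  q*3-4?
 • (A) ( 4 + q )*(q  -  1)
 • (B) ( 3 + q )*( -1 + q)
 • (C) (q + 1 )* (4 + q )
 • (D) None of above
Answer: A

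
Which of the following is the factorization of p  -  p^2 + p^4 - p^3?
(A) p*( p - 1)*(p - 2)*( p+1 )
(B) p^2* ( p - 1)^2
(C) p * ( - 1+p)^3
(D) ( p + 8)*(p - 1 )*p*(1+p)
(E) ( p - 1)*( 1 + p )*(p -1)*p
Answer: E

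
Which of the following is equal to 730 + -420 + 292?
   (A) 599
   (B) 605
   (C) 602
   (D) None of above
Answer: C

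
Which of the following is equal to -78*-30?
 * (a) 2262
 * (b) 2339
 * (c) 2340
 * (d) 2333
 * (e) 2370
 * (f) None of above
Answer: c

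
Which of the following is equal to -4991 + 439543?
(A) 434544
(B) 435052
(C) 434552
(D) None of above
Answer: C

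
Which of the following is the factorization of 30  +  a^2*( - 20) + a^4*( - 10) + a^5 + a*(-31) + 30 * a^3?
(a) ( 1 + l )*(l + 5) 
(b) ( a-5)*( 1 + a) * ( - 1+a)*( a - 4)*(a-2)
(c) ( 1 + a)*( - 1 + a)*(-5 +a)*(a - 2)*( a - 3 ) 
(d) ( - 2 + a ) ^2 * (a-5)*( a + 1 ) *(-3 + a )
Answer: c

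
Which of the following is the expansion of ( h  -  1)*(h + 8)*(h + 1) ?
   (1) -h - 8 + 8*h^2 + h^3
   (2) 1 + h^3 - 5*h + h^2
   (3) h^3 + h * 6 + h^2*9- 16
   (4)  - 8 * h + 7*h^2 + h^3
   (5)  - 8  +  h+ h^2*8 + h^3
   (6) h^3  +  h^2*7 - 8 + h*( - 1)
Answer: 1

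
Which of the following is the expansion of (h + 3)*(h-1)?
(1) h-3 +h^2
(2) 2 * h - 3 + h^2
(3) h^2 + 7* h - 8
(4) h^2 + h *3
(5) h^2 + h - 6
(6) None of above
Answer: 2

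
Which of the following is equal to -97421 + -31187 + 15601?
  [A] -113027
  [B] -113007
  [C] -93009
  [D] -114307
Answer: B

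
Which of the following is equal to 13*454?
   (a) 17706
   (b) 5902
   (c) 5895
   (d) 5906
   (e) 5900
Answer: b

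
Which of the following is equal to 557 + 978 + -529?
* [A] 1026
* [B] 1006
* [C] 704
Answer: B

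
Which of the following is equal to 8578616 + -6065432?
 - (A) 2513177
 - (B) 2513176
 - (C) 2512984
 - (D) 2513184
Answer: D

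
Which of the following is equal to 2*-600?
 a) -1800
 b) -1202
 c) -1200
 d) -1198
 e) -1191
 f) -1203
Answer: c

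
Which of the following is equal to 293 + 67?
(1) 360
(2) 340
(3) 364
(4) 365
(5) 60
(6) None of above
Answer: 1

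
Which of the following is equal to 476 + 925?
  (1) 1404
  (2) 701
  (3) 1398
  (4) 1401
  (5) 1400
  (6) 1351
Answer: 4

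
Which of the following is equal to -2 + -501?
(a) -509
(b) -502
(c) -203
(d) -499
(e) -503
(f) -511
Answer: e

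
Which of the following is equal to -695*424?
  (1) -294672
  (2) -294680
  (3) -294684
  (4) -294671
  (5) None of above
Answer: 2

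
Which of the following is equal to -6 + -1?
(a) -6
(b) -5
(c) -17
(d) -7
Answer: d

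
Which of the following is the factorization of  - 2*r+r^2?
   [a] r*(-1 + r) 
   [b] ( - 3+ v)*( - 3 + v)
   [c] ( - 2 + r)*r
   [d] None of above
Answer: c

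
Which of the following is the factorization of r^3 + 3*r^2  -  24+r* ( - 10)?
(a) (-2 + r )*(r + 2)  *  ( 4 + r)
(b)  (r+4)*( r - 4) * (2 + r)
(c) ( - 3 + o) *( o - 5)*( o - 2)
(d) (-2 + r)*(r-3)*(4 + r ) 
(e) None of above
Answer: e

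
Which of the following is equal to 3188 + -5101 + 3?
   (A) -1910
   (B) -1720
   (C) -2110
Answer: A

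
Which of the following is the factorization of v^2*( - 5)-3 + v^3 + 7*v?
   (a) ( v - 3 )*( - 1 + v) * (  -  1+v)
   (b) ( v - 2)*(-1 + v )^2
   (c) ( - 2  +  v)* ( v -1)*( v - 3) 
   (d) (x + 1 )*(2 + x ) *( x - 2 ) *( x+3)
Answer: a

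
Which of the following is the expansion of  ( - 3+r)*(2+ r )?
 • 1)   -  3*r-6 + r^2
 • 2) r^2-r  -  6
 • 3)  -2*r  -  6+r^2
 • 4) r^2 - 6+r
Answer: 2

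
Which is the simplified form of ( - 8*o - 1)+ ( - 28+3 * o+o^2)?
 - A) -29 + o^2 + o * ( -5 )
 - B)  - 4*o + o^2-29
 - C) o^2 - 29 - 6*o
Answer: A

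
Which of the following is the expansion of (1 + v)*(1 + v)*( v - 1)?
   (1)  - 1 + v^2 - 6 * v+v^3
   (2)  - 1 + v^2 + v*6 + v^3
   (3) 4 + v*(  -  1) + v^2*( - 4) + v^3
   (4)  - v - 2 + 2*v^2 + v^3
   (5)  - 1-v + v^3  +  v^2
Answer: 5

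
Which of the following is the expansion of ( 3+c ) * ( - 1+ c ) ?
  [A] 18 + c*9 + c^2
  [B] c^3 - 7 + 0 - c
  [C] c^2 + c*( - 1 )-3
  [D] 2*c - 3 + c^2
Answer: D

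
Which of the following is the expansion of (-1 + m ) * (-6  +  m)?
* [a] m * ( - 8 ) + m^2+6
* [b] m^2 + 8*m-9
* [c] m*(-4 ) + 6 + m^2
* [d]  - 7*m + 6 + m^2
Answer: d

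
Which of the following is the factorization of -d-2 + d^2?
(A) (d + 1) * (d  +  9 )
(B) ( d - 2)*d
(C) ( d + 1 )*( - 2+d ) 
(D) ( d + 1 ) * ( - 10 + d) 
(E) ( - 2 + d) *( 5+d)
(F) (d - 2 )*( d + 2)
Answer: C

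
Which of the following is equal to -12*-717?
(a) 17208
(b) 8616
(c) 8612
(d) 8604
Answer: d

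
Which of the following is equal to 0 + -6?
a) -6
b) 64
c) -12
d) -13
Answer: a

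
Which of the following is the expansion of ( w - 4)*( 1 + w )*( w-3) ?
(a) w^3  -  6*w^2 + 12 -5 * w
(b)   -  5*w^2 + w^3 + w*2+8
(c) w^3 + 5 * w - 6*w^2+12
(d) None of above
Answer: c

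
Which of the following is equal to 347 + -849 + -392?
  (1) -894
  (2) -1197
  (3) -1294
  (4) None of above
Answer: 1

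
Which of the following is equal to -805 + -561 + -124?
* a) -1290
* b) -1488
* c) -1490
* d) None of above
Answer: c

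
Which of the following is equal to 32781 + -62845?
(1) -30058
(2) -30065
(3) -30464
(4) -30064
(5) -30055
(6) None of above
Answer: 4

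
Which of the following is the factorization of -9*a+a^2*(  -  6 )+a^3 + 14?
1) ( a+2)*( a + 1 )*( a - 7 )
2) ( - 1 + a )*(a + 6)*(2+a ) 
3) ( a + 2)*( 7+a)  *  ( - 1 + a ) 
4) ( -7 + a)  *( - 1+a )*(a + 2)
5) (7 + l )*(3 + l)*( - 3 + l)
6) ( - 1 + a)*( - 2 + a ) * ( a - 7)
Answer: 4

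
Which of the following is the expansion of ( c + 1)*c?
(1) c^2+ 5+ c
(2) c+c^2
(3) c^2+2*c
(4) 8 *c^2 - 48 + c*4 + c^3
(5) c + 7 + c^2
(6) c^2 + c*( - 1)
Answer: 2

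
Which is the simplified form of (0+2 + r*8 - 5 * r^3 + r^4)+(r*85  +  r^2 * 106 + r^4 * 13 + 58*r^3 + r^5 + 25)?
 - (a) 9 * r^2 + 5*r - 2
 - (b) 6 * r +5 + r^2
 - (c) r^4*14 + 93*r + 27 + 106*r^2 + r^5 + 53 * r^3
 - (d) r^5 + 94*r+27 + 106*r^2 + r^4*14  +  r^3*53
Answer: c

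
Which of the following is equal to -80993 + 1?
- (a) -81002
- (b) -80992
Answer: b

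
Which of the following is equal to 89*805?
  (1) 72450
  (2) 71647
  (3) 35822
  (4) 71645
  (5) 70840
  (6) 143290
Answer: 4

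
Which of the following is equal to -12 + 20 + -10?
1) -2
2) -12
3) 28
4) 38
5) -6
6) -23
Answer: 1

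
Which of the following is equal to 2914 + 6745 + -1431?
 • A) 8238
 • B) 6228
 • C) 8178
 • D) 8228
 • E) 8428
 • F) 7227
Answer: D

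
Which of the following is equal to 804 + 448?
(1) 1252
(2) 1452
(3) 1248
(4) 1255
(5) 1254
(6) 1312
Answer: 1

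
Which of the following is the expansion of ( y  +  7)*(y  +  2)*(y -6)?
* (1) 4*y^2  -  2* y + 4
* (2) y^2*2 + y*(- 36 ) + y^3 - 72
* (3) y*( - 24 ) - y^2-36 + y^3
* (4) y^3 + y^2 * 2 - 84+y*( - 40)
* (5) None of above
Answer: 5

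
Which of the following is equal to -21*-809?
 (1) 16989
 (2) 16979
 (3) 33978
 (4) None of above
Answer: 1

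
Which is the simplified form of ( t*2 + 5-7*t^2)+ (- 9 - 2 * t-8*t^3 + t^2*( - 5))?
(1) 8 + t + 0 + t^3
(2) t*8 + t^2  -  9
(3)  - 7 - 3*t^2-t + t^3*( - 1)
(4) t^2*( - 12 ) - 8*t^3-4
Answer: 4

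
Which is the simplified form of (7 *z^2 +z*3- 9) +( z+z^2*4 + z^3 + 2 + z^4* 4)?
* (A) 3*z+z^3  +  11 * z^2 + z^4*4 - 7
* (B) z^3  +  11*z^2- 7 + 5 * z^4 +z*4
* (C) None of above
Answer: C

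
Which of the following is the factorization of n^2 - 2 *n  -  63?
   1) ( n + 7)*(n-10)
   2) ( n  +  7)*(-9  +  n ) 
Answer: 2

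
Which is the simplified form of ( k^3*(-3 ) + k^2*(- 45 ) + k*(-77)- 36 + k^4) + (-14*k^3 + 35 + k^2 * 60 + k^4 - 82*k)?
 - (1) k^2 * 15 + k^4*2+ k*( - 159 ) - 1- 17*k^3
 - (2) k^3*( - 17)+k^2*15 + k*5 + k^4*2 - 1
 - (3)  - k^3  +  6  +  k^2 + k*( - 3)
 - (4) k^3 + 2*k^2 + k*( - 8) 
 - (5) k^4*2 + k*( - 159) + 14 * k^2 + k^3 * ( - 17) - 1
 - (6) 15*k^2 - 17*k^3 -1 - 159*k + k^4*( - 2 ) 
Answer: 1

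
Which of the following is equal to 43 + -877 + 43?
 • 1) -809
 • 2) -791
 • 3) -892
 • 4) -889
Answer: 2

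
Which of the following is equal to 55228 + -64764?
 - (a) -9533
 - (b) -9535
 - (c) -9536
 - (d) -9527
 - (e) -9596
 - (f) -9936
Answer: c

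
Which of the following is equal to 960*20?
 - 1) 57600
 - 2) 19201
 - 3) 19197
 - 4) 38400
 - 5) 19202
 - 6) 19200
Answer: 6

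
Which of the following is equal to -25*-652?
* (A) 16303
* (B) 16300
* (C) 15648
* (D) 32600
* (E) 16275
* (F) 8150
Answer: B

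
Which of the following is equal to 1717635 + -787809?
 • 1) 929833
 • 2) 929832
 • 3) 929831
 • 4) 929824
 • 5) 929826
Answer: 5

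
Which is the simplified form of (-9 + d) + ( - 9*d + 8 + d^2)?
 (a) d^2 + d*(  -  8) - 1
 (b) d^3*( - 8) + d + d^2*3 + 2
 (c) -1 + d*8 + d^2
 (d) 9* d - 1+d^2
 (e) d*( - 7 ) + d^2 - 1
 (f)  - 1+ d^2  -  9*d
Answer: a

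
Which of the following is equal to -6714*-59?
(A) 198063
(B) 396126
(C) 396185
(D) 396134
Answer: B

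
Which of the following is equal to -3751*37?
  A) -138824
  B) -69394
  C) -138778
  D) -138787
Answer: D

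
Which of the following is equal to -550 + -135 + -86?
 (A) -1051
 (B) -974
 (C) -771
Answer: C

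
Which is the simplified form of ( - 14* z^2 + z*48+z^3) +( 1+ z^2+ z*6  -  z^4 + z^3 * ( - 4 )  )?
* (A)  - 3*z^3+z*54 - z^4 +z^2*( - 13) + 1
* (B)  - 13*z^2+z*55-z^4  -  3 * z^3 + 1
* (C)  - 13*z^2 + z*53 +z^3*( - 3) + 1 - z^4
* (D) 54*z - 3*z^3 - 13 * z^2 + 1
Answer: A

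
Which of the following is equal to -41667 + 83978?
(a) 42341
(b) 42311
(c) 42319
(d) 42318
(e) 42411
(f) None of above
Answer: b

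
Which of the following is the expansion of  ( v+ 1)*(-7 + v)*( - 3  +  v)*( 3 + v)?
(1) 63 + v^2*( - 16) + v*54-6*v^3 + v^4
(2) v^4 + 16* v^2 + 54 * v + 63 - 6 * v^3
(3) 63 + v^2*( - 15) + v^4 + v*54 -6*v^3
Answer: 1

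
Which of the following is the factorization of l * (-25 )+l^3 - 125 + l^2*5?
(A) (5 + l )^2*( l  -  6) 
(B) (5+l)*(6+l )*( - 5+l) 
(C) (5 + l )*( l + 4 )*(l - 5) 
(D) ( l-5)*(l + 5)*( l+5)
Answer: D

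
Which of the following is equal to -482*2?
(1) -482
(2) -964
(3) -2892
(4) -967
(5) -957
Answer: 2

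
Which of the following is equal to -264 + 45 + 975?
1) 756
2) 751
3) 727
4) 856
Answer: 1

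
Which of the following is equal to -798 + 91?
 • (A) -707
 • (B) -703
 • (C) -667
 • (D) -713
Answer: A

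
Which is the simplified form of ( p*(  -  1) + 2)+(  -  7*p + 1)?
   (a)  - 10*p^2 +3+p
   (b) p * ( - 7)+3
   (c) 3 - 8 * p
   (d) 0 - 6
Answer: c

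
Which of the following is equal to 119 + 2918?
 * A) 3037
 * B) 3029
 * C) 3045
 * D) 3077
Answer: A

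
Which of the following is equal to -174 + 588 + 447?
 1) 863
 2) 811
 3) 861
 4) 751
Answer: 3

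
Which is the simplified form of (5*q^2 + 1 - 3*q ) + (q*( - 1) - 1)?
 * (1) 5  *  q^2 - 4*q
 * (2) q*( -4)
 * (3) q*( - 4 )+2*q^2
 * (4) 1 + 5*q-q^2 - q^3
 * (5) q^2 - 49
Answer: 1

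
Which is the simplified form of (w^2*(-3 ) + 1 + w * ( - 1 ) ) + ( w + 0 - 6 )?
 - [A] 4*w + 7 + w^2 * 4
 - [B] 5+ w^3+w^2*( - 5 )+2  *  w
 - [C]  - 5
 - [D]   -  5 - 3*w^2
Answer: D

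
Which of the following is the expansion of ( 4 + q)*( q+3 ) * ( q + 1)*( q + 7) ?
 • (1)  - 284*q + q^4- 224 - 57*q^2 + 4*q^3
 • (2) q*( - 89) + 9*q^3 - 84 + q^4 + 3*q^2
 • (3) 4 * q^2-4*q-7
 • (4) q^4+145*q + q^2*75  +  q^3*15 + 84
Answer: 4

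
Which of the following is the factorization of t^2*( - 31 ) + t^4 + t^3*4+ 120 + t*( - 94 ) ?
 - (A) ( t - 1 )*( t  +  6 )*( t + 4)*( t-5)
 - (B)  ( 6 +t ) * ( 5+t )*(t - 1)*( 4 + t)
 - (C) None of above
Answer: A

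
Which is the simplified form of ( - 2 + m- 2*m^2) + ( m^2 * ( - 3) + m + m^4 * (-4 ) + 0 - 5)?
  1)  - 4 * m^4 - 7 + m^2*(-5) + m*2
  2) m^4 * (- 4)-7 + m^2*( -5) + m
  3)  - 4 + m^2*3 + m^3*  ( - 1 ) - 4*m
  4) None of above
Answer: 1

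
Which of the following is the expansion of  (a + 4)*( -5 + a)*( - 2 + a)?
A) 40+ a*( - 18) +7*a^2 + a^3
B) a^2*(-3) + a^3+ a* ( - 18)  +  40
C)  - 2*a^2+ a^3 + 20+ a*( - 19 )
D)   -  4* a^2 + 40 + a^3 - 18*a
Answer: B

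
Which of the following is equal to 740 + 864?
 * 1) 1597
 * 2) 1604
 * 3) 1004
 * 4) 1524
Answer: 2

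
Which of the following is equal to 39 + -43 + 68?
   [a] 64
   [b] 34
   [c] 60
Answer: a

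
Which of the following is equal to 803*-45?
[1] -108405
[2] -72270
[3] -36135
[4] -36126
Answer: 3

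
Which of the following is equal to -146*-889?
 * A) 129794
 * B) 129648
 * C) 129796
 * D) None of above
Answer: A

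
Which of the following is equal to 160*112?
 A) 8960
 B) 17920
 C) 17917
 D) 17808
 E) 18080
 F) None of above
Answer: B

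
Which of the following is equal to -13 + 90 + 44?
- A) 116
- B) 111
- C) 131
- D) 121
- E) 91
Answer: D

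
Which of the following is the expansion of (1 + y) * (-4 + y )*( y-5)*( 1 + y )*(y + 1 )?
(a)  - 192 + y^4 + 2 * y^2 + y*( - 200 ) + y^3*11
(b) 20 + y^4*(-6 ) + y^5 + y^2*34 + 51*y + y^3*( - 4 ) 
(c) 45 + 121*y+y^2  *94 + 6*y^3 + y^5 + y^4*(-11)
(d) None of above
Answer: b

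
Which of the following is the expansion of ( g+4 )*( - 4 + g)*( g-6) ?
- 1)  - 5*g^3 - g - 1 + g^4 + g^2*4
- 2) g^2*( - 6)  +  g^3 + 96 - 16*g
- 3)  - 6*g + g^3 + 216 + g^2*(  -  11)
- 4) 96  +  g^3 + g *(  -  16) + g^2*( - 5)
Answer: 2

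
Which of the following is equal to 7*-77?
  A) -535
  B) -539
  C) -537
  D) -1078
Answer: B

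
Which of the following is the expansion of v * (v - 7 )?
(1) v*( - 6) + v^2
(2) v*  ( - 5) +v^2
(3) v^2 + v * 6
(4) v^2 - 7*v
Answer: 4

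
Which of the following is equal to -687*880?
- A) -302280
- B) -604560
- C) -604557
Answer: B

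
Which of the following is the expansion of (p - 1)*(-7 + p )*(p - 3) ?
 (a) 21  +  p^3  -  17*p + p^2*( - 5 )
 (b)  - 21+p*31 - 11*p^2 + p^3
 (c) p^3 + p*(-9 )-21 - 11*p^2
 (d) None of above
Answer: b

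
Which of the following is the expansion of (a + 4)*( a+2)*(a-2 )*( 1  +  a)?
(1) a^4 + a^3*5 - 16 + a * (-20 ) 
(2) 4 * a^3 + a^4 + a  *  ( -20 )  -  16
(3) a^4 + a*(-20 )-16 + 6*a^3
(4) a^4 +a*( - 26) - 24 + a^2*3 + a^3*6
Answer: 1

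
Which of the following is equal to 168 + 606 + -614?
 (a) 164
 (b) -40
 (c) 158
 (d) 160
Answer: d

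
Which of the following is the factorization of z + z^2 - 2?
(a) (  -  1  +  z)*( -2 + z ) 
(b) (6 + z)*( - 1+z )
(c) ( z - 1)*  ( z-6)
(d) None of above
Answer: d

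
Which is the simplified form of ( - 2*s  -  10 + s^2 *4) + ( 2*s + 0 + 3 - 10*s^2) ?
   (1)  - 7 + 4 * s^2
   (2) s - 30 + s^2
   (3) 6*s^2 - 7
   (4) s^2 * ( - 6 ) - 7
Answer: 4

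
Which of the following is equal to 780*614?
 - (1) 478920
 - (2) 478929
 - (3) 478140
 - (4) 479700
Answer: 1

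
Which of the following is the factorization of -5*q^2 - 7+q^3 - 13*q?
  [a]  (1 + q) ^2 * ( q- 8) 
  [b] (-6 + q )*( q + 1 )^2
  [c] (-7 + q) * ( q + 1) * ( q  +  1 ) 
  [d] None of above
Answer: c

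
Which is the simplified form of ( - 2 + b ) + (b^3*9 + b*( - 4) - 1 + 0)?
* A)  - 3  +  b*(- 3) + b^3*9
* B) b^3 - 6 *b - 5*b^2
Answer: A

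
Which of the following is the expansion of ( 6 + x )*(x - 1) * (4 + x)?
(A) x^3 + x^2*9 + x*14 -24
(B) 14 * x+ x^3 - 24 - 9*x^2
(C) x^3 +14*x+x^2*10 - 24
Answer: A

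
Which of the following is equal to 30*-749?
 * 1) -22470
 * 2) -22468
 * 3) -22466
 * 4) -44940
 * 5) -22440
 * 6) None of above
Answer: 1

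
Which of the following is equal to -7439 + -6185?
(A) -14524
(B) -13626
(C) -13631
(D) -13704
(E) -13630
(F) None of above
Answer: F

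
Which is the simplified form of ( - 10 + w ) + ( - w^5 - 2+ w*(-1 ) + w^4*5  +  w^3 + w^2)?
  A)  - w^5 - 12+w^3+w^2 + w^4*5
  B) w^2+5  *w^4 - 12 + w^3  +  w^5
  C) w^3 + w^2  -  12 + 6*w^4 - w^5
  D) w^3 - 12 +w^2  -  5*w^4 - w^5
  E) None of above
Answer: A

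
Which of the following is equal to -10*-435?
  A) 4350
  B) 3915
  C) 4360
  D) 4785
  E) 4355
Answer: A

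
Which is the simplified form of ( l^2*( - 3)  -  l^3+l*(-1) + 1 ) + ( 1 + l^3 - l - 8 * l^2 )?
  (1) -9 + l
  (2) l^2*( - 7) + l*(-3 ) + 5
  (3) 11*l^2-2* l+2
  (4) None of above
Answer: 4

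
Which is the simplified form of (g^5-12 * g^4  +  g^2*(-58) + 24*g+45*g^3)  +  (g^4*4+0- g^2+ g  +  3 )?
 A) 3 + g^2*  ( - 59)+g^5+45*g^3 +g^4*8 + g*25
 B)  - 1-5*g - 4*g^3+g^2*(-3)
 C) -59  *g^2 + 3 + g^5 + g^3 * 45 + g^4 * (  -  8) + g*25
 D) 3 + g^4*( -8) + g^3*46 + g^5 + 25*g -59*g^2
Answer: C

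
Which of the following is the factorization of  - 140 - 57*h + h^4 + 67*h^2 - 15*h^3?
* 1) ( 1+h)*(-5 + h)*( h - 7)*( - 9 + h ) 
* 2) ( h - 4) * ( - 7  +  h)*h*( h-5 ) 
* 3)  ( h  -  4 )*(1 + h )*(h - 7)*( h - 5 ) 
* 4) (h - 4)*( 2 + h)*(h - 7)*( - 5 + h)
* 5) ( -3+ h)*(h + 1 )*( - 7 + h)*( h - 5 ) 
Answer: 3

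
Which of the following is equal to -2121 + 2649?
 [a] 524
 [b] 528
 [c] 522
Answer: b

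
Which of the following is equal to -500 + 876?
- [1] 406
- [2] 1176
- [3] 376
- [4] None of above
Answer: 3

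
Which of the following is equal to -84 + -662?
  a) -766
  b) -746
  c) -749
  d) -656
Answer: b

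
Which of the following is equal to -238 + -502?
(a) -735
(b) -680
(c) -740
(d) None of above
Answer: c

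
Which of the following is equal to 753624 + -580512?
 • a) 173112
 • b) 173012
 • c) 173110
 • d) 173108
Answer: a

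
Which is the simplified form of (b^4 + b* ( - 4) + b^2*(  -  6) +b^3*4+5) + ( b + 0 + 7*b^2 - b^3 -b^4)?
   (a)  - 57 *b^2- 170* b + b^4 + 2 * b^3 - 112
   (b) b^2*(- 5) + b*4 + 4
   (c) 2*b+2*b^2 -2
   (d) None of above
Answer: d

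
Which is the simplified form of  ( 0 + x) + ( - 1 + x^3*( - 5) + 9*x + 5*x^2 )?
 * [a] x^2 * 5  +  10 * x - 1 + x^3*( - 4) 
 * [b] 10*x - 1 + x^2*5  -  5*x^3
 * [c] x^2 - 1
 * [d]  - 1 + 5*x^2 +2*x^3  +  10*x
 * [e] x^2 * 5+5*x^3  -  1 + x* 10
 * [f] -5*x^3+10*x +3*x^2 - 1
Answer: b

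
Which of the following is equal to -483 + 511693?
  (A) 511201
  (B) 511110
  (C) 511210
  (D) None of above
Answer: C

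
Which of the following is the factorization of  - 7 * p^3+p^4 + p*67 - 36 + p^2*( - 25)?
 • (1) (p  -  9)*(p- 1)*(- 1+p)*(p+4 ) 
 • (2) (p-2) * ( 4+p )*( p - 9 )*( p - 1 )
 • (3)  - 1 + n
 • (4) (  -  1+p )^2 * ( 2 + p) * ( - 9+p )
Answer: 1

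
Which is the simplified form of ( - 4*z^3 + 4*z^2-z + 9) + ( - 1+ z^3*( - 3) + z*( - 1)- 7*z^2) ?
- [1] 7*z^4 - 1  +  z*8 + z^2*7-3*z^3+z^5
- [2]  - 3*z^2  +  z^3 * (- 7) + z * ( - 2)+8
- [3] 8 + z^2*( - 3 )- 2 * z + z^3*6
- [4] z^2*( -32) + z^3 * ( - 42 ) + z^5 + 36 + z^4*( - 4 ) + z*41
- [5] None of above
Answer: 2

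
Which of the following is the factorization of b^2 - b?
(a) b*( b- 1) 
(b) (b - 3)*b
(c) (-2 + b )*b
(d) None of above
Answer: a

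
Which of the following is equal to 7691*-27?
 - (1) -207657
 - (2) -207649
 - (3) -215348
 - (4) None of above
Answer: 1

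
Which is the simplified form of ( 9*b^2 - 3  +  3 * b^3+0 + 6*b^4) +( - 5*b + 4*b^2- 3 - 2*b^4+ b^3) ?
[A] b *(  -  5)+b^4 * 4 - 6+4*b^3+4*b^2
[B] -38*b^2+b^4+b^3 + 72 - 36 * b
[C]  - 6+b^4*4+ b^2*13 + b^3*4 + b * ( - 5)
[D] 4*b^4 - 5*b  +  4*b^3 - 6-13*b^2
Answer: C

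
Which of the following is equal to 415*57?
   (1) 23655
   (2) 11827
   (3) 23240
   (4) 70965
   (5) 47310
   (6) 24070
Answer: 1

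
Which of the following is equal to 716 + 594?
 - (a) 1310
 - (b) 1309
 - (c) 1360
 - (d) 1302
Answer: a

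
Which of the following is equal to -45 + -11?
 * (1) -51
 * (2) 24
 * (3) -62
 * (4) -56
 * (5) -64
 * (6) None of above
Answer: 4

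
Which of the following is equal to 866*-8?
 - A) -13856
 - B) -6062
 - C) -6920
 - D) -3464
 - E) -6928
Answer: E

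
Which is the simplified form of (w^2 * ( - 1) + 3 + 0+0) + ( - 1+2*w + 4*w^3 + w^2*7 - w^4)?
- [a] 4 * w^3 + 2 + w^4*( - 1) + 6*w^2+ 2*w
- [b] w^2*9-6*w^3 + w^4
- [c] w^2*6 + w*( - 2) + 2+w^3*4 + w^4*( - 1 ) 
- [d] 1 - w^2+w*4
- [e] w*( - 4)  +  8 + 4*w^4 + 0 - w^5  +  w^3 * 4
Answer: a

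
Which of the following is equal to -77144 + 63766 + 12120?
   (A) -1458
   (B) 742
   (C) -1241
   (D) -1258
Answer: D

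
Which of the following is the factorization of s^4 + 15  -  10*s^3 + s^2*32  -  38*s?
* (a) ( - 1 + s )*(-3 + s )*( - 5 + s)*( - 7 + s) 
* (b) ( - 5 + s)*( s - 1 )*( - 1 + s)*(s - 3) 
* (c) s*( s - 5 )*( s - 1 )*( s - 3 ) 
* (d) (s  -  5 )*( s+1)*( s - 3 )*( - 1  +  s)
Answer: b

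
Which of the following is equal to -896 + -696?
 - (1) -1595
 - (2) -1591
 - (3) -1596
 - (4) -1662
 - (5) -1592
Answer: 5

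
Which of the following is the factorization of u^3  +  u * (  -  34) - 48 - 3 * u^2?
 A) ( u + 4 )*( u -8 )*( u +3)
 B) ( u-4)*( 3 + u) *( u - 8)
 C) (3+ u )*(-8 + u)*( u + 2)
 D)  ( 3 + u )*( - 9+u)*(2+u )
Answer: C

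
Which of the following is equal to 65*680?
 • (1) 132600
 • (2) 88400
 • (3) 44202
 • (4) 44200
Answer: 4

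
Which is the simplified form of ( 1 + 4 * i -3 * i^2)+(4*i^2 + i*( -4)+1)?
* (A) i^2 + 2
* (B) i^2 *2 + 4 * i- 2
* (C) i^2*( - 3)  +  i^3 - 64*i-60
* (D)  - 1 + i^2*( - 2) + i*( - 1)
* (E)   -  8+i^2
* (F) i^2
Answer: A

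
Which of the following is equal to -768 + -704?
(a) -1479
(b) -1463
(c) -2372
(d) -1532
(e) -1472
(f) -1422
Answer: e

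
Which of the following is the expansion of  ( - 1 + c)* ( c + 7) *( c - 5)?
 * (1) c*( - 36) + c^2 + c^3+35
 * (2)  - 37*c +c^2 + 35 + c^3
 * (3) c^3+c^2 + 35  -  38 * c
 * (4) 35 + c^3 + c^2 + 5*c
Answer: 2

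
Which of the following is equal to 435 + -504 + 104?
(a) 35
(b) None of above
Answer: a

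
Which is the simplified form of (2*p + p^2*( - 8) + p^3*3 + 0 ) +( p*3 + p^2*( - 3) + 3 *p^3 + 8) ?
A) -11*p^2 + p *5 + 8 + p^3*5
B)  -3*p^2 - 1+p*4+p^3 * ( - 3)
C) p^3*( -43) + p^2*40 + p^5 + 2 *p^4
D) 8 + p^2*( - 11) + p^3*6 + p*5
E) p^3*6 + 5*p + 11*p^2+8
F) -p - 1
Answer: D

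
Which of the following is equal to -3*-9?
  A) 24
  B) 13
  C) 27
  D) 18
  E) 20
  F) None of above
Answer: C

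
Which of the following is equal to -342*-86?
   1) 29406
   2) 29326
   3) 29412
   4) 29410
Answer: 3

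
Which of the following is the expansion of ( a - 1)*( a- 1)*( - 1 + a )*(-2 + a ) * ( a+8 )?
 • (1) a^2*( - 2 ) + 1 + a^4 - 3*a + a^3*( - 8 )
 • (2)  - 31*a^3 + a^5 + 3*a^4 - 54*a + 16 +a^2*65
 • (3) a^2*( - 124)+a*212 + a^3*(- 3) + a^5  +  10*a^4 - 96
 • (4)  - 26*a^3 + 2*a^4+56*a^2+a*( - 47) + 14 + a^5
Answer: 2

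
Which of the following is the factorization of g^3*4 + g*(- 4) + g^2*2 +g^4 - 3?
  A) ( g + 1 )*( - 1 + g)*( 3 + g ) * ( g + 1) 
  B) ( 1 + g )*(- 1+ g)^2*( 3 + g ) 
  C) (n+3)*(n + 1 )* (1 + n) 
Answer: A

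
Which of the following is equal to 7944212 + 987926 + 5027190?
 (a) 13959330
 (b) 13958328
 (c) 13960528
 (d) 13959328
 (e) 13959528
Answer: d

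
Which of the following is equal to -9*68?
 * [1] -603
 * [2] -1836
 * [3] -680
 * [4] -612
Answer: 4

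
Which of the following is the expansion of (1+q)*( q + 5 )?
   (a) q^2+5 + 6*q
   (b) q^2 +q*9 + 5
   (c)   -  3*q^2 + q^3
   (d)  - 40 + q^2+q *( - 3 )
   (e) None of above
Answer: a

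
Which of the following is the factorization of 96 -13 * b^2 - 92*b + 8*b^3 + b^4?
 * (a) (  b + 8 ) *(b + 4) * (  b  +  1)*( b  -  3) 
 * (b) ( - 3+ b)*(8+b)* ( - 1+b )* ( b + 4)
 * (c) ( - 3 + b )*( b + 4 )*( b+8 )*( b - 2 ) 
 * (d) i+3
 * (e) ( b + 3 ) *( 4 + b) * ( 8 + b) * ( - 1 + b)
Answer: b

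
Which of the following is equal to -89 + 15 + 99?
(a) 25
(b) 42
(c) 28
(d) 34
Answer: a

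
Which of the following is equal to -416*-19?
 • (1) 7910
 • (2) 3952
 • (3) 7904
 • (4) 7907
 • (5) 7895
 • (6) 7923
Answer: 3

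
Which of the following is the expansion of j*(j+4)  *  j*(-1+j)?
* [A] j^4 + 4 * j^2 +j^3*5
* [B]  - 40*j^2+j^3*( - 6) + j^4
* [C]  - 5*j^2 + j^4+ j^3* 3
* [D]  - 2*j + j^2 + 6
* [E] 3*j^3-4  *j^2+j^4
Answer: E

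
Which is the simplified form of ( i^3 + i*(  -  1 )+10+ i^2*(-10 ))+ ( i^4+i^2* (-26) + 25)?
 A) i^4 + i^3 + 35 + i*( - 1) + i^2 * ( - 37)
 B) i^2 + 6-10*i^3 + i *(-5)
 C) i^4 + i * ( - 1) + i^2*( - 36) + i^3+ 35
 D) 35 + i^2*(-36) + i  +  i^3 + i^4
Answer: C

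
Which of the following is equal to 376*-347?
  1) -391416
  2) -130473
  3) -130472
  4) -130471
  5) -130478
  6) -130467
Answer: 3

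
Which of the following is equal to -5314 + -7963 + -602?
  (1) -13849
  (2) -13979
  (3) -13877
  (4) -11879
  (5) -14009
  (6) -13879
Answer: 6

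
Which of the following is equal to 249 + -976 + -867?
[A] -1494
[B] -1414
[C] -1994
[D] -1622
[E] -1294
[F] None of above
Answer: F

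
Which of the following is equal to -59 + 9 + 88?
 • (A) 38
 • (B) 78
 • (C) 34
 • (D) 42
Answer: A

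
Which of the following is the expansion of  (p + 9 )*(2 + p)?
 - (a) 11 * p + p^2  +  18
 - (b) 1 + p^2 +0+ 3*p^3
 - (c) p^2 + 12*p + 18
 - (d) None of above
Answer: a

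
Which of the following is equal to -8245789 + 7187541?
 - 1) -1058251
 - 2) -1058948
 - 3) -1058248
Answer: 3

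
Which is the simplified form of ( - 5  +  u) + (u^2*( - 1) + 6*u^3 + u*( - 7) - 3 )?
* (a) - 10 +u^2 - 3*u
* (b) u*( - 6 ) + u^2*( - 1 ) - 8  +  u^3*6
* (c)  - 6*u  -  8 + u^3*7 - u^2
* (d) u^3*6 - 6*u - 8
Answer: b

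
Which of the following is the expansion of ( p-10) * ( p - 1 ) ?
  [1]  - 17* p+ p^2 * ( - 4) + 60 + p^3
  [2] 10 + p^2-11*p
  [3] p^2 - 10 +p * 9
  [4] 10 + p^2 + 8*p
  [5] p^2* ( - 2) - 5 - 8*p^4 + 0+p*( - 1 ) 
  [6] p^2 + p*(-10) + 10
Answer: 2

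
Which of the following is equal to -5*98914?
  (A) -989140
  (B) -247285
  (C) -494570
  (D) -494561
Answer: C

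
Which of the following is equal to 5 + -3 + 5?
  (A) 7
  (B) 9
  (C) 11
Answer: A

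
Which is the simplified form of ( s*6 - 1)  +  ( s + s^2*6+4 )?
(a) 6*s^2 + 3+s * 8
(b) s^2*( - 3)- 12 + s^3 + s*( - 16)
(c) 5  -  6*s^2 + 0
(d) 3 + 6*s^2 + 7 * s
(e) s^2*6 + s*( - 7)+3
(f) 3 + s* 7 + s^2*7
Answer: d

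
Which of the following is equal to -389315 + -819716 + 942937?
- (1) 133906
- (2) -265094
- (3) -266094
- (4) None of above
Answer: 3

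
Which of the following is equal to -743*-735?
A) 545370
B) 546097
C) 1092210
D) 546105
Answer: D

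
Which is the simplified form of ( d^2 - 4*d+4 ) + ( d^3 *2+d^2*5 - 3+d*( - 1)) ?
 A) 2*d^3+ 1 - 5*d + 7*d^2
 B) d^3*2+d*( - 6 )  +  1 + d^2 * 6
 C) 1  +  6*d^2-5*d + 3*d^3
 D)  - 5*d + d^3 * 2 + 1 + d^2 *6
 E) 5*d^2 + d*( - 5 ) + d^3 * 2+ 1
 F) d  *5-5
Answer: D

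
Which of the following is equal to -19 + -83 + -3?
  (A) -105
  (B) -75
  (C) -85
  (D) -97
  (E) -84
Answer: A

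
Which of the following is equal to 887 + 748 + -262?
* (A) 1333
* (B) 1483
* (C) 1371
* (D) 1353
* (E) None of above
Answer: E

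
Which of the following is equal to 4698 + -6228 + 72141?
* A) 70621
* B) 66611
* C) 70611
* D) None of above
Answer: C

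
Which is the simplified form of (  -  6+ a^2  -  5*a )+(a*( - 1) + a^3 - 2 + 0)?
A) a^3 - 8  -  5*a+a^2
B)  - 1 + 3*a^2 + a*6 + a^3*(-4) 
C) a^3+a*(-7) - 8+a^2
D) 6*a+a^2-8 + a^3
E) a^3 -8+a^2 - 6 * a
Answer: E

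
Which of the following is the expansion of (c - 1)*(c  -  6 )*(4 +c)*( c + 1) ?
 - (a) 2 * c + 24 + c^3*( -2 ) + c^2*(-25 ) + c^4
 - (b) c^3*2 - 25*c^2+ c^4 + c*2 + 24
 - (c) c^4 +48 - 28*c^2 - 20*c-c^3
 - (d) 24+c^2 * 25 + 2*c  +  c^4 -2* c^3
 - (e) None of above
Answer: a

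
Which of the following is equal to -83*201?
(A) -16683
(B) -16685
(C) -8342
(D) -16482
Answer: A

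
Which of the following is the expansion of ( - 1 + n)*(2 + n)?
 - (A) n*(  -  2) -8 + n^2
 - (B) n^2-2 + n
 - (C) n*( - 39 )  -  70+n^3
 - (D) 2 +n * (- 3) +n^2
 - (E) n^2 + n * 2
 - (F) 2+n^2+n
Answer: B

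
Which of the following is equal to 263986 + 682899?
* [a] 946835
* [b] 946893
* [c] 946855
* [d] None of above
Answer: d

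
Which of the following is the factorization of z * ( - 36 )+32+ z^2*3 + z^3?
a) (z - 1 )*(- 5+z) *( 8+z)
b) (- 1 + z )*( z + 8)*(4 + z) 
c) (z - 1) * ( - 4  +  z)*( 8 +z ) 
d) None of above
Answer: c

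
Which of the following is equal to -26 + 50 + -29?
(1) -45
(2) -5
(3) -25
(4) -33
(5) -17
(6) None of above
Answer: 2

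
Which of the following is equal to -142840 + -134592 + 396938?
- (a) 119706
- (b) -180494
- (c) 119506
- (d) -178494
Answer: c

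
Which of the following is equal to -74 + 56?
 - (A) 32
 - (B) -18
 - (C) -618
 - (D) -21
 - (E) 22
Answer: B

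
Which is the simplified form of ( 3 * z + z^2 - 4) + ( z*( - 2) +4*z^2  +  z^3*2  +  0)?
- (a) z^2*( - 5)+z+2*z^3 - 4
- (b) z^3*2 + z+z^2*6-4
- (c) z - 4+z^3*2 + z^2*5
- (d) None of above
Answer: c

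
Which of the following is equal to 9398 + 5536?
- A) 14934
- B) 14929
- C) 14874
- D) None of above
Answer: A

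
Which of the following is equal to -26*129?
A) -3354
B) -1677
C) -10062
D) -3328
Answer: A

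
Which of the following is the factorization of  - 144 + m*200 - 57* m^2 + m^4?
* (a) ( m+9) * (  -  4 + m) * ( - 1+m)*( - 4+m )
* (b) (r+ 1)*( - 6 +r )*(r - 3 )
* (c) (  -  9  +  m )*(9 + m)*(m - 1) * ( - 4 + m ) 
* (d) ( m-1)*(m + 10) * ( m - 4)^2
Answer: a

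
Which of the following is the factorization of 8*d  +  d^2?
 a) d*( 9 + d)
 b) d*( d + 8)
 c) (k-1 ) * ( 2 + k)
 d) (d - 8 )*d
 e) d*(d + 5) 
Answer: b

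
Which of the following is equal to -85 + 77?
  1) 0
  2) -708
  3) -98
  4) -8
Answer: 4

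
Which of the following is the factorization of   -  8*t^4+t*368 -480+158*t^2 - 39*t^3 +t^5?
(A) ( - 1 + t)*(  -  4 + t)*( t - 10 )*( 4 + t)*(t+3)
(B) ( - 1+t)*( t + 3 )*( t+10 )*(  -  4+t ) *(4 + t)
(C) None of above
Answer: A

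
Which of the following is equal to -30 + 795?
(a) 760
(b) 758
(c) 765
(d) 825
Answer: c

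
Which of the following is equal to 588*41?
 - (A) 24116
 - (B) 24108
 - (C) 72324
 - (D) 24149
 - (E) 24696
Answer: B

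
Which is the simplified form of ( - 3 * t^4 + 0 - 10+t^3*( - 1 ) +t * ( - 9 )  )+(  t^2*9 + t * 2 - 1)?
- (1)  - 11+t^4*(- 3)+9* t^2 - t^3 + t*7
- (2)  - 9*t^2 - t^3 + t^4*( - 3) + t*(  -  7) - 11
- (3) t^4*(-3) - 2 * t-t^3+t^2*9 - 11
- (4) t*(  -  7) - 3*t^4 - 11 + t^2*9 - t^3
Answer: 4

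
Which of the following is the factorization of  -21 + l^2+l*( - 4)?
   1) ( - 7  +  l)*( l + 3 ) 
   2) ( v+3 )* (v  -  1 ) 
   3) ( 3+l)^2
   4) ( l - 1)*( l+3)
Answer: 1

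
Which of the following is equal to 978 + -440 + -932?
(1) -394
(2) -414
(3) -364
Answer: 1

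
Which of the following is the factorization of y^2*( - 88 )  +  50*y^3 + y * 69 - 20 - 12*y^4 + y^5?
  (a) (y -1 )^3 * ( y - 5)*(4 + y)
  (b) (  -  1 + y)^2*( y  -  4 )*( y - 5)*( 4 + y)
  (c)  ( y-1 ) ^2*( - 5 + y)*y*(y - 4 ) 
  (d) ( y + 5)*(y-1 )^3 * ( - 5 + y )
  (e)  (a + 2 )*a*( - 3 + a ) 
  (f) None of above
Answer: f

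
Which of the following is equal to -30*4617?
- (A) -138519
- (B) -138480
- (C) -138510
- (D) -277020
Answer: C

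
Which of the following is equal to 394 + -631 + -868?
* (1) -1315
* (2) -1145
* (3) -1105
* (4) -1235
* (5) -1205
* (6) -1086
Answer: 3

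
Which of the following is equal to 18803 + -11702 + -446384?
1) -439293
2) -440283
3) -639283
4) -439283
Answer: 4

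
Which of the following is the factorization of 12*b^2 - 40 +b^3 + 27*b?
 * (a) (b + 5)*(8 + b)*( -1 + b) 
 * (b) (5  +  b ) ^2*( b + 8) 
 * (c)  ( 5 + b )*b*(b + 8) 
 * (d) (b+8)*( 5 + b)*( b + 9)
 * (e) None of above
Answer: a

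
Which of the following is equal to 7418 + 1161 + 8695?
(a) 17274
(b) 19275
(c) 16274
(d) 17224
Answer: a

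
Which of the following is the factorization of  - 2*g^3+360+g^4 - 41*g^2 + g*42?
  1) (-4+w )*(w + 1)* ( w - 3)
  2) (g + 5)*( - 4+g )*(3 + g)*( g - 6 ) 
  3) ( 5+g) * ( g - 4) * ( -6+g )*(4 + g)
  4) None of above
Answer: 2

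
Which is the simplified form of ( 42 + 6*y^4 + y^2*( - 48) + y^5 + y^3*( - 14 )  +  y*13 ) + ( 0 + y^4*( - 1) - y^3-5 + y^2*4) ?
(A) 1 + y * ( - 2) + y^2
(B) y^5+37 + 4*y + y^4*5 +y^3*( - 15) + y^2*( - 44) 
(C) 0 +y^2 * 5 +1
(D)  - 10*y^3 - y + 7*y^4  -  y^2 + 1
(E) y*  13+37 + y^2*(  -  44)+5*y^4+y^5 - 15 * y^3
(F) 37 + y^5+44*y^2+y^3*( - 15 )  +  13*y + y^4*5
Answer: E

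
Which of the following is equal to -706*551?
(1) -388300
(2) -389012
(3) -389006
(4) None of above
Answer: 3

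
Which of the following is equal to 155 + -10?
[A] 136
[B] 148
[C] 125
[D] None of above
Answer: D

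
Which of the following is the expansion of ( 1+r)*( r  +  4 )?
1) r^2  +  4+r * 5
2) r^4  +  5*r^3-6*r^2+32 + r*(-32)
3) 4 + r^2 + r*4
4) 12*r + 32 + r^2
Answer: 1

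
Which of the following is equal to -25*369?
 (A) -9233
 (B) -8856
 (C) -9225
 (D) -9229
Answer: C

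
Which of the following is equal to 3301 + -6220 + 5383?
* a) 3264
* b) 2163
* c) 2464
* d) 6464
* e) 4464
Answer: c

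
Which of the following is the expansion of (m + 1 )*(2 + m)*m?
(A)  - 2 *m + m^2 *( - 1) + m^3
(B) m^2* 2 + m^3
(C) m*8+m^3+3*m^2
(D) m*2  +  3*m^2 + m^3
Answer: D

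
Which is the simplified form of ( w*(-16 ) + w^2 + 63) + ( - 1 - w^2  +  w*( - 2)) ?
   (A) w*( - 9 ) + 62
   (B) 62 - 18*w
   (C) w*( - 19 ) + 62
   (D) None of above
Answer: B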